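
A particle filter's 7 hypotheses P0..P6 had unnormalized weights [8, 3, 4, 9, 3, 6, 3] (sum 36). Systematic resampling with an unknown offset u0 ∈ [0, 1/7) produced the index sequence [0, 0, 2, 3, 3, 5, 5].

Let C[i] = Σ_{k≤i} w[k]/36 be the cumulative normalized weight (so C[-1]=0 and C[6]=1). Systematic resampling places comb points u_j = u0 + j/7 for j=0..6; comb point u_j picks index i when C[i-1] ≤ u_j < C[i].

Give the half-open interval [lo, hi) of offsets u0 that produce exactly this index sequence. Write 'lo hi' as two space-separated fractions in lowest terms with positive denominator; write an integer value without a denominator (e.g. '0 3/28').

1/28 5/84

C = [2/9, 11/36, 5/12, 2/3, 3/4, 11/12, 1]
j=0 picked index 0: u0 ∈ [0, 2/9)
j=1 picked index 0: u0 ∈ [-1/7, 5/63)
j=2 picked index 2: u0 ∈ [5/252, 11/84)
j=3 picked index 3: u0 ∈ [-1/84, 5/21)
j=4 picked index 3: u0 ∈ [-13/84, 2/21)
j=5 picked index 5: u0 ∈ [1/28, 17/84)
j=6 picked index 5: u0 ∈ [-3/28, 5/84)
intersection: [1/28, 5/84)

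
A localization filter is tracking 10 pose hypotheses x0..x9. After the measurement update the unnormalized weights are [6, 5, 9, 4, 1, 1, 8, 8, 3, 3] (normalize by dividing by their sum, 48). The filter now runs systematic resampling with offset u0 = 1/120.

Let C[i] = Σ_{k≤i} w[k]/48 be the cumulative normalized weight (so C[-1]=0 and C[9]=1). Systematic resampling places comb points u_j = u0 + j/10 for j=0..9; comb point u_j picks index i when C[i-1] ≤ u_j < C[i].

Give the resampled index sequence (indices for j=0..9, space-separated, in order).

C = [1/8, 11/48, 5/12, 1/2, 25/48, 13/24, 17/24, 7/8, 15/16, 1]
j=0: u_0=1/120 ∈ [0, 1/8) → index 0
j=1: u_1=13/120 ∈ [0, 1/8) → index 0
j=2: u_2=5/24 ∈ [1/8, 11/48) → index 1
j=3: u_3=37/120 ∈ [11/48, 5/12) → index 2
j=4: u_4=49/120 ∈ [11/48, 5/12) → index 2
j=5: u_5=61/120 ∈ [1/2, 25/48) → index 4
j=6: u_6=73/120 ∈ [13/24, 17/24) → index 6
j=7: u_7=17/24 ∈ [17/24, 7/8) → index 7
j=8: u_8=97/120 ∈ [17/24, 7/8) → index 7
j=9: u_9=109/120 ∈ [7/8, 15/16) → index 8

0 0 1 2 2 4 6 7 7 8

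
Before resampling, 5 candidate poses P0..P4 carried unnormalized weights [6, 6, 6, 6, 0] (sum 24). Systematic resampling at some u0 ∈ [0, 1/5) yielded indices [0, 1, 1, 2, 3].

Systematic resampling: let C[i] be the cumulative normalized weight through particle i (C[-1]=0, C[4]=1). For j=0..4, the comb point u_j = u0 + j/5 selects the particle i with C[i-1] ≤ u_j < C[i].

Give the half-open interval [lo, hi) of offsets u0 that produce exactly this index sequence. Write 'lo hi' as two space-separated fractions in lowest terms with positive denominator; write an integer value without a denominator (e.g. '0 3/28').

1/20 1/10

C = [1/4, 1/2, 3/4, 1, 1]
j=0 picked index 0: u0 ∈ [0, 1/4)
j=1 picked index 1: u0 ∈ [1/20, 3/10)
j=2 picked index 1: u0 ∈ [-3/20, 1/10)
j=3 picked index 2: u0 ∈ [-1/10, 3/20)
j=4 picked index 3: u0 ∈ [-1/20, 1/5)
intersection: [1/20, 1/10)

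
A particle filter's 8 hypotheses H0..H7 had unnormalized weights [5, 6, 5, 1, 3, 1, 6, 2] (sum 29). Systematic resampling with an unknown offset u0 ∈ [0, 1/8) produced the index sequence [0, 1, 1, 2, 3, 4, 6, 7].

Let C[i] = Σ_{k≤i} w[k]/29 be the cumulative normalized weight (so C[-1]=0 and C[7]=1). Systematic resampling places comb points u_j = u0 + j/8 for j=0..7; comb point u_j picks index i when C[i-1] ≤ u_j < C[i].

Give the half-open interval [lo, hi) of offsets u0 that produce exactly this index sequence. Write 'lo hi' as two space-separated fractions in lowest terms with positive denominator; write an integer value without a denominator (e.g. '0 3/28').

C = [5/29, 11/29, 16/29, 17/29, 20/29, 21/29, 27/29, 1]
j=0 picked index 0: u0 ∈ [0, 5/29)
j=1 picked index 1: u0 ∈ [11/232, 59/232)
j=2 picked index 1: u0 ∈ [-9/116, 15/116)
j=3 picked index 2: u0 ∈ [1/232, 41/232)
j=4 picked index 3: u0 ∈ [3/58, 5/58)
j=5 picked index 4: u0 ∈ [-9/232, 15/232)
j=6 picked index 6: u0 ∈ [-3/116, 21/116)
j=7 picked index 7: u0 ∈ [13/232, 1/8)
intersection: [13/232, 15/232)

13/232 15/232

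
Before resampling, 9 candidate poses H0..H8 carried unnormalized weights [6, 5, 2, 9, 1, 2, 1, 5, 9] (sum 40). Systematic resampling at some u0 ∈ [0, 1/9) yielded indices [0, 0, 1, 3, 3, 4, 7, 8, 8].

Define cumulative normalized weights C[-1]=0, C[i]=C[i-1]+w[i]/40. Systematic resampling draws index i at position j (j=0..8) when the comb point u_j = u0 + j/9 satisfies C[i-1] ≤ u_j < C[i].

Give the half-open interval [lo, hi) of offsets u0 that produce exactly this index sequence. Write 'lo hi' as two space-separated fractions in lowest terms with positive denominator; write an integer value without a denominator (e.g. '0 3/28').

C = [3/20, 11/40, 13/40, 11/20, 23/40, 5/8, 13/20, 31/40, 1]
j=0 picked index 0: u0 ∈ [0, 3/20)
j=1 picked index 0: u0 ∈ [-1/9, 7/180)
j=2 picked index 1: u0 ∈ [-13/180, 19/360)
j=3 picked index 3: u0 ∈ [-1/120, 13/60)
j=4 picked index 3: u0 ∈ [-43/360, 19/180)
j=5 picked index 4: u0 ∈ [-1/180, 7/360)
j=6 picked index 7: u0 ∈ [-1/60, 13/120)
j=7 picked index 8: u0 ∈ [-1/360, 2/9)
j=8 picked index 8: u0 ∈ [-41/360, 1/9)
intersection: [0, 7/360)

0 7/360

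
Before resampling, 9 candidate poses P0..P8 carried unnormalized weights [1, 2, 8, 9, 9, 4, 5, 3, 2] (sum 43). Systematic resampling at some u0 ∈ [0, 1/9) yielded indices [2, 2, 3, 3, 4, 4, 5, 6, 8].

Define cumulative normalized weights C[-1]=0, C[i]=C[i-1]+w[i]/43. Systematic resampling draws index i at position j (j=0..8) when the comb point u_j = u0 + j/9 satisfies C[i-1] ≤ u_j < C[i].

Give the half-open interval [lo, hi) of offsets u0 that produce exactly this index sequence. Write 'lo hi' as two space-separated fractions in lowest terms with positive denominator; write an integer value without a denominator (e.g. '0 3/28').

3/43 13/129

C = [1/43, 3/43, 11/43, 20/43, 29/43, 33/43, 38/43, 41/43, 1]
j=0 picked index 2: u0 ∈ [3/43, 11/43)
j=1 picked index 2: u0 ∈ [-16/387, 56/387)
j=2 picked index 3: u0 ∈ [13/387, 94/387)
j=3 picked index 3: u0 ∈ [-10/129, 17/129)
j=4 picked index 4: u0 ∈ [8/387, 89/387)
j=5 picked index 4: u0 ∈ [-35/387, 46/387)
j=6 picked index 5: u0 ∈ [1/129, 13/129)
j=7 picked index 6: u0 ∈ [-4/387, 41/387)
j=8 picked index 8: u0 ∈ [25/387, 1/9)
intersection: [3/43, 13/129)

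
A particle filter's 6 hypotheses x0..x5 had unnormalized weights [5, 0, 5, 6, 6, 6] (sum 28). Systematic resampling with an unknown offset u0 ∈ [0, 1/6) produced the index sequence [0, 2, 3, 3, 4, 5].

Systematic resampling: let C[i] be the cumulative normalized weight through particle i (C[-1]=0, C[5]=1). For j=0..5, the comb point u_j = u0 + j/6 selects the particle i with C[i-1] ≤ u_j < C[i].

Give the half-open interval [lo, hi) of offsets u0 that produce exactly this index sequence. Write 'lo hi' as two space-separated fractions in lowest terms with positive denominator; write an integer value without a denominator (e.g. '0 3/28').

C = [5/28, 5/28, 5/14, 4/7, 11/14, 1]
j=0 picked index 0: u0 ∈ [0, 5/28)
j=1 picked index 2: u0 ∈ [1/84, 4/21)
j=2 picked index 3: u0 ∈ [1/42, 5/21)
j=3 picked index 3: u0 ∈ [-1/7, 1/14)
j=4 picked index 4: u0 ∈ [-2/21, 5/42)
j=5 picked index 5: u0 ∈ [-1/21, 1/6)
intersection: [1/42, 1/14)

1/42 1/14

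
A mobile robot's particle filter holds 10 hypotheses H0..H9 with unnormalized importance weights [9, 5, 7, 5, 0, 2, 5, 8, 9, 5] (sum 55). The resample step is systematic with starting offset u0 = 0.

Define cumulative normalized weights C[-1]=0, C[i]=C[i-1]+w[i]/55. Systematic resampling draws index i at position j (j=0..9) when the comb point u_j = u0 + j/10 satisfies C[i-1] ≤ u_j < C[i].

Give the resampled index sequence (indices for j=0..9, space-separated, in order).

C = [9/55, 14/55, 21/55, 26/55, 26/55, 28/55, 3/5, 41/55, 10/11, 1]
j=0: u_0=0 ∈ [0, 9/55) → index 0
j=1: u_1=1/10 ∈ [0, 9/55) → index 0
j=2: u_2=1/5 ∈ [9/55, 14/55) → index 1
j=3: u_3=3/10 ∈ [14/55, 21/55) → index 2
j=4: u_4=2/5 ∈ [21/55, 26/55) → index 3
j=5: u_5=1/2 ∈ [26/55, 28/55) → index 5
j=6: u_6=3/5 ∈ [3/5, 41/55) → index 7
j=7: u_7=7/10 ∈ [3/5, 41/55) → index 7
j=8: u_8=4/5 ∈ [41/55, 10/11) → index 8
j=9: u_9=9/10 ∈ [41/55, 10/11) → index 8

0 0 1 2 3 5 7 7 8 8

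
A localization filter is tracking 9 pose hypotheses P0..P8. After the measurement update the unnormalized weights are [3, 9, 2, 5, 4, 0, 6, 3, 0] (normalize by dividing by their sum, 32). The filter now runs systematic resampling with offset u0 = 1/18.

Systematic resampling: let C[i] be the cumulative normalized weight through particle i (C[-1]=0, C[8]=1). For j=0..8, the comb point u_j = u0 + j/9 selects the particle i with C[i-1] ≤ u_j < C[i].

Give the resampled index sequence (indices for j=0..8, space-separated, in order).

0 1 1 2 3 4 6 6 7

C = [3/32, 3/8, 7/16, 19/32, 23/32, 23/32, 29/32, 1, 1]
j=0: u_0=1/18 ∈ [0, 3/32) → index 0
j=1: u_1=1/6 ∈ [3/32, 3/8) → index 1
j=2: u_2=5/18 ∈ [3/32, 3/8) → index 1
j=3: u_3=7/18 ∈ [3/8, 7/16) → index 2
j=4: u_4=1/2 ∈ [7/16, 19/32) → index 3
j=5: u_5=11/18 ∈ [19/32, 23/32) → index 4
j=6: u_6=13/18 ∈ [23/32, 29/32) → index 6
j=7: u_7=5/6 ∈ [23/32, 29/32) → index 6
j=8: u_8=17/18 ∈ [29/32, 1) → index 7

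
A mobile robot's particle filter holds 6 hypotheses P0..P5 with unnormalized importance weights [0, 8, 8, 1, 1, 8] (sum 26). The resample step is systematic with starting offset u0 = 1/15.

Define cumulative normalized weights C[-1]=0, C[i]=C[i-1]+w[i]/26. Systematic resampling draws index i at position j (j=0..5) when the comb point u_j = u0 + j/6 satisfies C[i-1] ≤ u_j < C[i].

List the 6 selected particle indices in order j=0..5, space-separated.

1 1 2 2 5 5

C = [0, 4/13, 8/13, 17/26, 9/13, 1]
j=0: u_0=1/15 ∈ [0, 4/13) → index 1
j=1: u_1=7/30 ∈ [0, 4/13) → index 1
j=2: u_2=2/5 ∈ [4/13, 8/13) → index 2
j=3: u_3=17/30 ∈ [4/13, 8/13) → index 2
j=4: u_4=11/15 ∈ [9/13, 1) → index 5
j=5: u_5=9/10 ∈ [9/13, 1) → index 5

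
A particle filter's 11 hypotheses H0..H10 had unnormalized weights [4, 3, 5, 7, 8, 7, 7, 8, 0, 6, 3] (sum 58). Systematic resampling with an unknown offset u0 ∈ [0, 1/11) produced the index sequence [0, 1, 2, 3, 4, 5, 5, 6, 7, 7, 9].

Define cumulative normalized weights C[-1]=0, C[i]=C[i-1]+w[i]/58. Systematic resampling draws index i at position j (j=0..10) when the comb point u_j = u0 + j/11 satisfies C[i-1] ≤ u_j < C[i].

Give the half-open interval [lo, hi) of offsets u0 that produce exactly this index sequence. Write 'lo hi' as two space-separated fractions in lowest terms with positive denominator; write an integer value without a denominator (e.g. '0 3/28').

7/638 8/319

C = [2/29, 7/58, 6/29, 19/58, 27/58, 17/29, 41/58, 49/58, 49/58, 55/58, 1]
j=0 picked index 0: u0 ∈ [0, 2/29)
j=1 picked index 1: u0 ∈ [-7/319, 19/638)
j=2 picked index 2: u0 ∈ [-39/638, 8/319)
j=3 picked index 3: u0 ∈ [-21/319, 35/638)
j=4 picked index 4: u0 ∈ [-23/638, 65/638)
j=5 picked index 5: u0 ∈ [7/638, 42/319)
j=6 picked index 5: u0 ∈ [-51/638, 13/319)
j=7 picked index 6: u0 ∈ [-16/319, 45/638)
j=8 picked index 7: u0 ∈ [-13/638, 75/638)
j=9 picked index 7: u0 ∈ [-71/638, 17/638)
j=10 picked index 9: u0 ∈ [-41/638, 25/638)
intersection: [7/638, 8/319)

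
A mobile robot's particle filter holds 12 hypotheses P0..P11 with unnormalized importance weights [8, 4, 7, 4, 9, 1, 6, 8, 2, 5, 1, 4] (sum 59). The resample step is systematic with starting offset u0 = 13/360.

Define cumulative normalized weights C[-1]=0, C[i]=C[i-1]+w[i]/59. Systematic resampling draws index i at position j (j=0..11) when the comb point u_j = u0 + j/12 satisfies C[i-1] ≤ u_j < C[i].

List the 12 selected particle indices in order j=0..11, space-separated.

0 0 1 2 3 4 4 6 7 7 9 11

C = [8/59, 12/59, 19/59, 23/59, 32/59, 33/59, 39/59, 47/59, 49/59, 54/59, 55/59, 1]
j=0: u_0=13/360 ∈ [0, 8/59) → index 0
j=1: u_1=43/360 ∈ [0, 8/59) → index 0
j=2: u_2=73/360 ∈ [8/59, 12/59) → index 1
j=3: u_3=103/360 ∈ [12/59, 19/59) → index 2
j=4: u_4=133/360 ∈ [19/59, 23/59) → index 3
j=5: u_5=163/360 ∈ [23/59, 32/59) → index 4
j=6: u_6=193/360 ∈ [23/59, 32/59) → index 4
j=7: u_7=223/360 ∈ [33/59, 39/59) → index 6
j=8: u_8=253/360 ∈ [39/59, 47/59) → index 7
j=9: u_9=283/360 ∈ [39/59, 47/59) → index 7
j=10: u_10=313/360 ∈ [49/59, 54/59) → index 9
j=11: u_11=343/360 ∈ [55/59, 1) → index 11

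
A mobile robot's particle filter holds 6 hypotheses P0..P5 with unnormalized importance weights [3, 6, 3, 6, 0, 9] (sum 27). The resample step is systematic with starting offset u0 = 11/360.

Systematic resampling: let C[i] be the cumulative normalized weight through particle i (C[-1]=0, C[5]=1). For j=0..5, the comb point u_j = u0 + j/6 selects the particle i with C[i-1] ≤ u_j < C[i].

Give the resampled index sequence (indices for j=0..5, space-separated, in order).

C = [1/9, 1/3, 4/9, 2/3, 2/3, 1]
j=0: u_0=11/360 ∈ [0, 1/9) → index 0
j=1: u_1=71/360 ∈ [1/9, 1/3) → index 1
j=2: u_2=131/360 ∈ [1/3, 4/9) → index 2
j=3: u_3=191/360 ∈ [4/9, 2/3) → index 3
j=4: u_4=251/360 ∈ [2/3, 1) → index 5
j=5: u_5=311/360 ∈ [2/3, 1) → index 5

0 1 2 3 5 5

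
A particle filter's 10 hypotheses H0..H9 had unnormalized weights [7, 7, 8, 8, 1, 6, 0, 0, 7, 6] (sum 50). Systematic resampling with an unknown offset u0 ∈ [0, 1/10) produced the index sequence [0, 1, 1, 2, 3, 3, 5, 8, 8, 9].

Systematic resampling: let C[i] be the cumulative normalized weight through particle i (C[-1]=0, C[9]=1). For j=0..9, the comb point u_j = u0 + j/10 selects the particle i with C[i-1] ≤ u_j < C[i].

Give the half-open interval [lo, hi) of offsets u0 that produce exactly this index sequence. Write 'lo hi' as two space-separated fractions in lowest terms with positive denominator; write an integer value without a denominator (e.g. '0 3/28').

1/25 2/25

C = [7/50, 7/25, 11/25, 3/5, 31/50, 37/50, 37/50, 37/50, 22/25, 1]
j=0 picked index 0: u0 ∈ [0, 7/50)
j=1 picked index 1: u0 ∈ [1/25, 9/50)
j=2 picked index 1: u0 ∈ [-3/50, 2/25)
j=3 picked index 2: u0 ∈ [-1/50, 7/50)
j=4 picked index 3: u0 ∈ [1/25, 1/5)
j=5 picked index 3: u0 ∈ [-3/50, 1/10)
j=6 picked index 5: u0 ∈ [1/50, 7/50)
j=7 picked index 8: u0 ∈ [1/25, 9/50)
j=8 picked index 8: u0 ∈ [-3/50, 2/25)
j=9 picked index 9: u0 ∈ [-1/50, 1/10)
intersection: [1/25, 2/25)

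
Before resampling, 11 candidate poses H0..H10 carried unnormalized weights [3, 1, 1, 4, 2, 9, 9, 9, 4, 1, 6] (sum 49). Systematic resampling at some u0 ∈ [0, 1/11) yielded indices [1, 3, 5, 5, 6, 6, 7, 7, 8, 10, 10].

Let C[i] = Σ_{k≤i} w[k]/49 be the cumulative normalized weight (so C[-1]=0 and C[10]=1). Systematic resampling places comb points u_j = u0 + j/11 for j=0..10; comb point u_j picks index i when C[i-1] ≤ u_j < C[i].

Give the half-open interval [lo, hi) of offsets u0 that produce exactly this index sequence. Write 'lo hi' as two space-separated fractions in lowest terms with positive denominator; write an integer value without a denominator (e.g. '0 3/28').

C = [3/49, 4/49, 5/49, 9/49, 11/49, 20/49, 29/49, 38/49, 6/7, 43/49, 1]
j=0 picked index 1: u0 ∈ [3/49, 4/49)
j=1 picked index 3: u0 ∈ [6/539, 50/539)
j=2 picked index 5: u0 ∈ [23/539, 122/539)
j=3 picked index 5: u0 ∈ [-26/539, 73/539)
j=4 picked index 6: u0 ∈ [24/539, 123/539)
j=5 picked index 6: u0 ∈ [-25/539, 74/539)
j=6 picked index 7: u0 ∈ [25/539, 124/539)
j=7 picked index 7: u0 ∈ [-24/539, 75/539)
j=8 picked index 8: u0 ∈ [26/539, 10/77)
j=9 picked index 10: u0 ∈ [32/539, 2/11)
j=10 picked index 10: u0 ∈ [-17/539, 1/11)
intersection: [3/49, 4/49)

3/49 4/49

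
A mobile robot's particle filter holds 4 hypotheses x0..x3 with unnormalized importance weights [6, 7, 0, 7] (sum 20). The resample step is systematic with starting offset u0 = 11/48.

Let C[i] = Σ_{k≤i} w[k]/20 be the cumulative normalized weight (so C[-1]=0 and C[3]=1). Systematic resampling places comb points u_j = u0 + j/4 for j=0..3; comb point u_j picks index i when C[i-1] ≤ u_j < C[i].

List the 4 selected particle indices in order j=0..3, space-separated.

C = [3/10, 13/20, 13/20, 1]
j=0: u_0=11/48 ∈ [0, 3/10) → index 0
j=1: u_1=23/48 ∈ [3/10, 13/20) → index 1
j=2: u_2=35/48 ∈ [13/20, 1) → index 3
j=3: u_3=47/48 ∈ [13/20, 1) → index 3

0 1 3 3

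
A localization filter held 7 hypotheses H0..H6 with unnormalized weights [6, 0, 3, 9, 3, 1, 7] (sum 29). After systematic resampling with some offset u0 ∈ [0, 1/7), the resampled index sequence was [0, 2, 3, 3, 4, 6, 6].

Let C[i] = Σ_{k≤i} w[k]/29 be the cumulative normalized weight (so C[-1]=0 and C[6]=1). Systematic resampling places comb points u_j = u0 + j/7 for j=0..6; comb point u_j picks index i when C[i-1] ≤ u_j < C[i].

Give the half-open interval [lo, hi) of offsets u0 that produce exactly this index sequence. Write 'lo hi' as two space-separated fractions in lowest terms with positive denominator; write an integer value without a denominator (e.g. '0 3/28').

13/203 1/7

C = [6/29, 6/29, 9/29, 18/29, 21/29, 22/29, 1]
j=0 picked index 0: u0 ∈ [0, 6/29)
j=1 picked index 2: u0 ∈ [13/203, 34/203)
j=2 picked index 3: u0 ∈ [5/203, 68/203)
j=3 picked index 3: u0 ∈ [-24/203, 39/203)
j=4 picked index 4: u0 ∈ [10/203, 31/203)
j=5 picked index 6: u0 ∈ [9/203, 2/7)
j=6 picked index 6: u0 ∈ [-20/203, 1/7)
intersection: [13/203, 1/7)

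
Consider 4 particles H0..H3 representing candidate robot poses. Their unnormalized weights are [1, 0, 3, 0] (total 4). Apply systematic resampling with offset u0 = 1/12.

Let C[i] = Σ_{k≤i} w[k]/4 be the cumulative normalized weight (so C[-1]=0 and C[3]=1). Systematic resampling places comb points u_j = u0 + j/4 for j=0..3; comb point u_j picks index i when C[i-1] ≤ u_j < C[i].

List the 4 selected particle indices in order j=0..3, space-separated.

C = [1/4, 1/4, 1, 1]
j=0: u_0=1/12 ∈ [0, 1/4) → index 0
j=1: u_1=1/3 ∈ [1/4, 1) → index 2
j=2: u_2=7/12 ∈ [1/4, 1) → index 2
j=3: u_3=5/6 ∈ [1/4, 1) → index 2

0 2 2 2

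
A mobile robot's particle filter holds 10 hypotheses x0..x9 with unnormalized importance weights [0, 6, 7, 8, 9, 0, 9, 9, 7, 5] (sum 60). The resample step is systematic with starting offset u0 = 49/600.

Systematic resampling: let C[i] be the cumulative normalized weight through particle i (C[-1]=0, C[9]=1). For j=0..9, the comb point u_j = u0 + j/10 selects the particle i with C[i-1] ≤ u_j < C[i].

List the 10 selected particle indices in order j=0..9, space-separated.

C = [0, 1/10, 13/60, 7/20, 1/2, 1/2, 13/20, 4/5, 11/12, 1]
j=0: u_0=49/600 ∈ [0, 1/10) → index 1
j=1: u_1=109/600 ∈ [1/10, 13/60) → index 2
j=2: u_2=169/600 ∈ [13/60, 7/20) → index 3
j=3: u_3=229/600 ∈ [7/20, 1/2) → index 4
j=4: u_4=289/600 ∈ [7/20, 1/2) → index 4
j=5: u_5=349/600 ∈ [1/2, 13/20) → index 6
j=6: u_6=409/600 ∈ [13/20, 4/5) → index 7
j=7: u_7=469/600 ∈ [13/20, 4/5) → index 7
j=8: u_8=529/600 ∈ [4/5, 11/12) → index 8
j=9: u_9=589/600 ∈ [11/12, 1) → index 9

1 2 3 4 4 6 7 7 8 9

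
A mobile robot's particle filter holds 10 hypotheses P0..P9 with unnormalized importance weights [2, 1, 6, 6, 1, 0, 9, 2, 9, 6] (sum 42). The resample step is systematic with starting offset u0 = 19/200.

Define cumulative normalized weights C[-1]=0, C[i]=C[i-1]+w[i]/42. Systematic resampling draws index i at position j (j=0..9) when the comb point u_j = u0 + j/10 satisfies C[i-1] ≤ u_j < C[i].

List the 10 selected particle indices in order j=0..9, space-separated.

2 2 3 6 6 6 8 8 9 9

C = [1/21, 1/14, 3/14, 5/14, 8/21, 8/21, 25/42, 9/14, 6/7, 1]
j=0: u_0=19/200 ∈ [1/14, 3/14) → index 2
j=1: u_1=39/200 ∈ [1/14, 3/14) → index 2
j=2: u_2=59/200 ∈ [3/14, 5/14) → index 3
j=3: u_3=79/200 ∈ [8/21, 25/42) → index 6
j=4: u_4=99/200 ∈ [8/21, 25/42) → index 6
j=5: u_5=119/200 ∈ [8/21, 25/42) → index 6
j=6: u_6=139/200 ∈ [9/14, 6/7) → index 8
j=7: u_7=159/200 ∈ [9/14, 6/7) → index 8
j=8: u_8=179/200 ∈ [6/7, 1) → index 9
j=9: u_9=199/200 ∈ [6/7, 1) → index 9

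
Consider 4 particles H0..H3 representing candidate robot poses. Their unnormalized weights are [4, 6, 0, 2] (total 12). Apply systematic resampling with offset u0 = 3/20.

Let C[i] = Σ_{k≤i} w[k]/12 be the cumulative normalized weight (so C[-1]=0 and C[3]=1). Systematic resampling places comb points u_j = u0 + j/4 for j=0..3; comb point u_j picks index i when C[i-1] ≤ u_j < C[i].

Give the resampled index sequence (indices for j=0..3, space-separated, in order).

0 1 1 3

C = [1/3, 5/6, 5/6, 1]
j=0: u_0=3/20 ∈ [0, 1/3) → index 0
j=1: u_1=2/5 ∈ [1/3, 5/6) → index 1
j=2: u_2=13/20 ∈ [1/3, 5/6) → index 1
j=3: u_3=9/10 ∈ [5/6, 1) → index 3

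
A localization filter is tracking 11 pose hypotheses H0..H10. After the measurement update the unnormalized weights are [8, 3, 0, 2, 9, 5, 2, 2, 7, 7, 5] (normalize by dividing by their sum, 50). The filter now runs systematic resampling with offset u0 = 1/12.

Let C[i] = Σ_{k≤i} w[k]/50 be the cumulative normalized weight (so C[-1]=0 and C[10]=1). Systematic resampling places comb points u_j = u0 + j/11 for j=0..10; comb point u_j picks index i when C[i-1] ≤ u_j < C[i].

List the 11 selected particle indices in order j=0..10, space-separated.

C = [4/25, 11/50, 11/50, 13/50, 11/25, 27/50, 29/50, 31/50, 19/25, 9/10, 1]
j=0: u_0=1/12 ∈ [0, 4/25) → index 0
j=1: u_1=23/132 ∈ [4/25, 11/50) → index 1
j=2: u_2=35/132 ∈ [13/50, 11/25) → index 4
j=3: u_3=47/132 ∈ [13/50, 11/25) → index 4
j=4: u_4=59/132 ∈ [11/25, 27/50) → index 5
j=5: u_5=71/132 ∈ [11/25, 27/50) → index 5
j=6: u_6=83/132 ∈ [31/50, 19/25) → index 8
j=7: u_7=95/132 ∈ [31/50, 19/25) → index 8
j=8: u_8=107/132 ∈ [19/25, 9/10) → index 9
j=9: u_9=119/132 ∈ [9/10, 1) → index 10
j=10: u_10=131/132 ∈ [9/10, 1) → index 10

0 1 4 4 5 5 8 8 9 10 10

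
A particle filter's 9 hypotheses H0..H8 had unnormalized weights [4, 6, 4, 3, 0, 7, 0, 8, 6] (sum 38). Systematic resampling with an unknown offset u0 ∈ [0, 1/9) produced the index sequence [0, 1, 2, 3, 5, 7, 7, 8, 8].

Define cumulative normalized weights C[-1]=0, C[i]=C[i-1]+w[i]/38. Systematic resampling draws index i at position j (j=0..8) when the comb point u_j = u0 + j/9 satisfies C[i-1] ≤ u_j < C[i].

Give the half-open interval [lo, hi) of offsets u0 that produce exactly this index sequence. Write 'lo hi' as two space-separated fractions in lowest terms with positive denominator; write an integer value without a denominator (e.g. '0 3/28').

C = [2/19, 5/19, 7/19, 17/38, 17/38, 12/19, 12/19, 16/19, 1]
j=0 picked index 0: u0 ∈ [0, 2/19)
j=1 picked index 1: u0 ∈ [-1/171, 26/171)
j=2 picked index 2: u0 ∈ [7/171, 25/171)
j=3 picked index 3: u0 ∈ [2/57, 13/114)
j=4 picked index 5: u0 ∈ [1/342, 32/171)
j=5 picked index 7: u0 ∈ [13/171, 49/171)
j=6 picked index 7: u0 ∈ [-2/57, 10/57)
j=7 picked index 8: u0 ∈ [11/171, 2/9)
j=8 picked index 8: u0 ∈ [-8/171, 1/9)
intersection: [13/171, 2/19)

13/171 2/19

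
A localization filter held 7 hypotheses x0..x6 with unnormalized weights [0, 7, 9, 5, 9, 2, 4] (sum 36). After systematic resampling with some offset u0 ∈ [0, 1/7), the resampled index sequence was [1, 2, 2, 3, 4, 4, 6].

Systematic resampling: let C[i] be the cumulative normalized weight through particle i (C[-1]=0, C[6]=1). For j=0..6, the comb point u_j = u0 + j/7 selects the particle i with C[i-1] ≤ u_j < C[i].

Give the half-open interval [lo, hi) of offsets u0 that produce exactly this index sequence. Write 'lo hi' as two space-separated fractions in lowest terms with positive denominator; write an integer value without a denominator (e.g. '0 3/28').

13/252 5/42

C = [0, 7/36, 4/9, 7/12, 5/6, 8/9, 1]
j=0 picked index 1: u0 ∈ [0, 7/36)
j=1 picked index 2: u0 ∈ [13/252, 19/63)
j=2 picked index 2: u0 ∈ [-23/252, 10/63)
j=3 picked index 3: u0 ∈ [1/63, 13/84)
j=4 picked index 4: u0 ∈ [1/84, 11/42)
j=5 picked index 4: u0 ∈ [-11/84, 5/42)
j=6 picked index 6: u0 ∈ [2/63, 1/7)
intersection: [13/252, 5/42)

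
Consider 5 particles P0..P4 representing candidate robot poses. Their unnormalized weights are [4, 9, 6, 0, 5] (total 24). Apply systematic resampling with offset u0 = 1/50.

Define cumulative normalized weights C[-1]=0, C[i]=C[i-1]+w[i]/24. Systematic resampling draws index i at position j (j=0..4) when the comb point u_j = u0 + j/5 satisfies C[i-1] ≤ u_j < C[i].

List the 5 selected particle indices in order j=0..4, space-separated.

0 1 1 2 4

C = [1/6, 13/24, 19/24, 19/24, 1]
j=0: u_0=1/50 ∈ [0, 1/6) → index 0
j=1: u_1=11/50 ∈ [1/6, 13/24) → index 1
j=2: u_2=21/50 ∈ [1/6, 13/24) → index 1
j=3: u_3=31/50 ∈ [13/24, 19/24) → index 2
j=4: u_4=41/50 ∈ [19/24, 1) → index 4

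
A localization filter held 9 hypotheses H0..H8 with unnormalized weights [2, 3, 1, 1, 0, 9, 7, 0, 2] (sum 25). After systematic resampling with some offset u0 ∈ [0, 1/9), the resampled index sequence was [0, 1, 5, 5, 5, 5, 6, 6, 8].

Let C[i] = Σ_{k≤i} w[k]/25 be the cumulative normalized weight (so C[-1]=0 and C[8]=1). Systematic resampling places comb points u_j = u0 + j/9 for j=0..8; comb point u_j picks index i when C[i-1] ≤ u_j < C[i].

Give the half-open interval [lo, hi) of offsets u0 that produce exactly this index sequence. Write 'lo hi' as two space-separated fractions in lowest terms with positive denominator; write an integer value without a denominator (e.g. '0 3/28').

13/225 2/25

C = [2/25, 1/5, 6/25, 7/25, 7/25, 16/25, 23/25, 23/25, 1]
j=0 picked index 0: u0 ∈ [0, 2/25)
j=1 picked index 1: u0 ∈ [-7/225, 4/45)
j=2 picked index 5: u0 ∈ [13/225, 94/225)
j=3 picked index 5: u0 ∈ [-4/75, 23/75)
j=4 picked index 5: u0 ∈ [-37/225, 44/225)
j=5 picked index 5: u0 ∈ [-62/225, 19/225)
j=6 picked index 6: u0 ∈ [-2/75, 19/75)
j=7 picked index 6: u0 ∈ [-31/225, 32/225)
j=8 picked index 8: u0 ∈ [7/225, 1/9)
intersection: [13/225, 2/25)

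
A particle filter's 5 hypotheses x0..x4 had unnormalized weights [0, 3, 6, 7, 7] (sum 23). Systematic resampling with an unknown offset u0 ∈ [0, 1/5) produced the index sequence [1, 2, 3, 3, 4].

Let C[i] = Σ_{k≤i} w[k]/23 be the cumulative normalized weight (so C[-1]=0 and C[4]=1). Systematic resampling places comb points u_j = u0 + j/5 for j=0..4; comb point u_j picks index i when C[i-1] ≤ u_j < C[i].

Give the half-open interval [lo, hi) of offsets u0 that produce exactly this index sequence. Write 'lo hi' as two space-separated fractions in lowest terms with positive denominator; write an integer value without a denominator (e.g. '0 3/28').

0 11/115

C = [0, 3/23, 9/23, 16/23, 1]
j=0 picked index 1: u0 ∈ [0, 3/23)
j=1 picked index 2: u0 ∈ [-8/115, 22/115)
j=2 picked index 3: u0 ∈ [-1/115, 34/115)
j=3 picked index 3: u0 ∈ [-24/115, 11/115)
j=4 picked index 4: u0 ∈ [-12/115, 1/5)
intersection: [0, 11/115)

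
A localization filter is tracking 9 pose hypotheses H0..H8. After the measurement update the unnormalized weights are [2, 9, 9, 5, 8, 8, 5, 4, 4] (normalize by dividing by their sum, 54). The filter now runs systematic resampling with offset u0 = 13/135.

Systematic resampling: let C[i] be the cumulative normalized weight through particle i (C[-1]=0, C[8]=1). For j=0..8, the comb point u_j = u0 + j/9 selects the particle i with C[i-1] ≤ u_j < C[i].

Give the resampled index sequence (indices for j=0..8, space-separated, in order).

1 2 2 3 4 5 6 7 8

C = [1/27, 11/54, 10/27, 25/54, 11/18, 41/54, 23/27, 25/27, 1]
j=0: u_0=13/135 ∈ [1/27, 11/54) → index 1
j=1: u_1=28/135 ∈ [11/54, 10/27) → index 2
j=2: u_2=43/135 ∈ [11/54, 10/27) → index 2
j=3: u_3=58/135 ∈ [10/27, 25/54) → index 3
j=4: u_4=73/135 ∈ [25/54, 11/18) → index 4
j=5: u_5=88/135 ∈ [11/18, 41/54) → index 5
j=6: u_6=103/135 ∈ [41/54, 23/27) → index 6
j=7: u_7=118/135 ∈ [23/27, 25/27) → index 7
j=8: u_8=133/135 ∈ [25/27, 1) → index 8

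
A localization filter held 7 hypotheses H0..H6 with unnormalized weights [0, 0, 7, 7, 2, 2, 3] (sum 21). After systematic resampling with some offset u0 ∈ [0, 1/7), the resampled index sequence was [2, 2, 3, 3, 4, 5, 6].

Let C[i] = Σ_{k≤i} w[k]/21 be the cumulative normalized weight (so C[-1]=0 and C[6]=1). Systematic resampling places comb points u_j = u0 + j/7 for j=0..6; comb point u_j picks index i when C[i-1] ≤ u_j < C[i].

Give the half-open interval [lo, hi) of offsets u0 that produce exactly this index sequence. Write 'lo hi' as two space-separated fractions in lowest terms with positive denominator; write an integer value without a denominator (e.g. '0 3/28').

2/21 1/7

C = [0, 0, 1/3, 2/3, 16/21, 6/7, 1]
j=0 picked index 2: u0 ∈ [0, 1/3)
j=1 picked index 2: u0 ∈ [-1/7, 4/21)
j=2 picked index 3: u0 ∈ [1/21, 8/21)
j=3 picked index 3: u0 ∈ [-2/21, 5/21)
j=4 picked index 4: u0 ∈ [2/21, 4/21)
j=5 picked index 5: u0 ∈ [1/21, 1/7)
j=6 picked index 6: u0 ∈ [0, 1/7)
intersection: [2/21, 1/7)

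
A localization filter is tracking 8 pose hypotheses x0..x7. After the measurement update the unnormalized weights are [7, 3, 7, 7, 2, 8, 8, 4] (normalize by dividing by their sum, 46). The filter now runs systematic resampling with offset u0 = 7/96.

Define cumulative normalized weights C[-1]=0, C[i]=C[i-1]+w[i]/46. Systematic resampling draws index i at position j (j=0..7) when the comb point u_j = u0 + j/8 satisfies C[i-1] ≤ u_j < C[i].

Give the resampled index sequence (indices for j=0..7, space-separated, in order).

0 1 2 3 5 5 6 7

C = [7/46, 5/23, 17/46, 12/23, 13/23, 17/23, 21/23, 1]
j=0: u_0=7/96 ∈ [0, 7/46) → index 0
j=1: u_1=19/96 ∈ [7/46, 5/23) → index 1
j=2: u_2=31/96 ∈ [5/23, 17/46) → index 2
j=3: u_3=43/96 ∈ [17/46, 12/23) → index 3
j=4: u_4=55/96 ∈ [13/23, 17/23) → index 5
j=5: u_5=67/96 ∈ [13/23, 17/23) → index 5
j=6: u_6=79/96 ∈ [17/23, 21/23) → index 6
j=7: u_7=91/96 ∈ [21/23, 1) → index 7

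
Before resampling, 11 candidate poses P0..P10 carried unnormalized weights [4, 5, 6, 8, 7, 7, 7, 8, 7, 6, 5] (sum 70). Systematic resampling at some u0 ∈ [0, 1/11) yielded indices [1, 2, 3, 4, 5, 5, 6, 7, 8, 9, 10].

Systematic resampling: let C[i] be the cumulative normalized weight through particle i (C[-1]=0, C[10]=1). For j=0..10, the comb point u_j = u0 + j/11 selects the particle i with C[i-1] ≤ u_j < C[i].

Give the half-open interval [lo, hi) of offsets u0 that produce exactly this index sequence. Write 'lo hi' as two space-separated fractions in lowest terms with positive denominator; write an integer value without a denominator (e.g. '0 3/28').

C = [2/35, 9/70, 3/14, 23/70, 3/7, 37/70, 22/35, 26/35, 59/70, 13/14, 1]
j=0 picked index 1: u0 ∈ [2/35, 9/70)
j=1 picked index 2: u0 ∈ [29/770, 19/154)
j=2 picked index 3: u0 ∈ [5/154, 113/770)
j=3 picked index 4: u0 ∈ [43/770, 12/77)
j=4 picked index 5: u0 ∈ [5/77, 127/770)
j=5 picked index 5: u0 ∈ [-2/77, 57/770)
j=6 picked index 6: u0 ∈ [-13/770, 32/385)
j=7 picked index 7: u0 ∈ [-3/385, 41/385)
j=8 picked index 8: u0 ∈ [6/385, 89/770)
j=9 picked index 9: u0 ∈ [19/770, 17/154)
j=10 picked index 10: u0 ∈ [3/154, 1/11)
intersection: [5/77, 57/770)

5/77 57/770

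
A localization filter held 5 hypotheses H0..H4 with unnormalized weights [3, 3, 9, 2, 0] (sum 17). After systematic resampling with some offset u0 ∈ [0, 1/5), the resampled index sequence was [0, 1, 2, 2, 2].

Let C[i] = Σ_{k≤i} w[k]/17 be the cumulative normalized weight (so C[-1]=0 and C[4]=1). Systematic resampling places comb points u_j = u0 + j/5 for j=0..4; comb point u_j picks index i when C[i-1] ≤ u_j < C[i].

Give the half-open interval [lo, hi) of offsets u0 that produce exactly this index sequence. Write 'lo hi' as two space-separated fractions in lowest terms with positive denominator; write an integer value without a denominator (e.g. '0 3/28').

0 7/85

C = [3/17, 6/17, 15/17, 1, 1]
j=0 picked index 0: u0 ∈ [0, 3/17)
j=1 picked index 1: u0 ∈ [-2/85, 13/85)
j=2 picked index 2: u0 ∈ [-4/85, 41/85)
j=3 picked index 2: u0 ∈ [-21/85, 24/85)
j=4 picked index 2: u0 ∈ [-38/85, 7/85)
intersection: [0, 7/85)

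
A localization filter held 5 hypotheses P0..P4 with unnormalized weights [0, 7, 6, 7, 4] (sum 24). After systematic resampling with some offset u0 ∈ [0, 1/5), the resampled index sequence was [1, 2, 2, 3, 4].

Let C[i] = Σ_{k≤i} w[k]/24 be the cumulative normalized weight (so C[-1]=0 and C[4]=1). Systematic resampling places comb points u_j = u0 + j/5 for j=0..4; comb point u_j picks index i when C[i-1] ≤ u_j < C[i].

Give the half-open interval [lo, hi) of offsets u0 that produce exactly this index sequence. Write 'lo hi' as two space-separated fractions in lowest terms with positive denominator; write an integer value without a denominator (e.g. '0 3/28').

11/120 17/120

C = [0, 7/24, 13/24, 5/6, 1]
j=0 picked index 1: u0 ∈ [0, 7/24)
j=1 picked index 2: u0 ∈ [11/120, 41/120)
j=2 picked index 2: u0 ∈ [-13/120, 17/120)
j=3 picked index 3: u0 ∈ [-7/120, 7/30)
j=4 picked index 4: u0 ∈ [1/30, 1/5)
intersection: [11/120, 17/120)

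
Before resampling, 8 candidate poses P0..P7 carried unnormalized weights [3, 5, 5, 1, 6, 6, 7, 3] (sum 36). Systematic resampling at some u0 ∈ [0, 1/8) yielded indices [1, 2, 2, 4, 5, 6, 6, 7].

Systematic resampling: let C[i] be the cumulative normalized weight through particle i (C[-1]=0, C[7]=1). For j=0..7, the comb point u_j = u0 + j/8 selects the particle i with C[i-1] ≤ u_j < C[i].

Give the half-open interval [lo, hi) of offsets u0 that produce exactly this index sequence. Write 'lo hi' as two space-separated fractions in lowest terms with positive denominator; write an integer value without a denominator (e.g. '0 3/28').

7/72 1/9

C = [1/12, 2/9, 13/36, 7/18, 5/9, 13/18, 11/12, 1]
j=0 picked index 1: u0 ∈ [1/12, 2/9)
j=1 picked index 2: u0 ∈ [7/72, 17/72)
j=2 picked index 2: u0 ∈ [-1/36, 1/9)
j=3 picked index 4: u0 ∈ [1/72, 13/72)
j=4 picked index 5: u0 ∈ [1/18, 2/9)
j=5 picked index 6: u0 ∈ [7/72, 7/24)
j=6 picked index 6: u0 ∈ [-1/36, 1/6)
j=7 picked index 7: u0 ∈ [1/24, 1/8)
intersection: [7/72, 1/9)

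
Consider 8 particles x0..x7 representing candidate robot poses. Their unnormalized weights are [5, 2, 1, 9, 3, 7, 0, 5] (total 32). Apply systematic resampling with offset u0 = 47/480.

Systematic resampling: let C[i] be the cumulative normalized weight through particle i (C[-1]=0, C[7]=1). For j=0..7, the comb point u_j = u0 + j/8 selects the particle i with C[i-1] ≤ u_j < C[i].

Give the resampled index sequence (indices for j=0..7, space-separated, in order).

C = [5/32, 7/32, 1/4, 17/32, 5/8, 27/32, 27/32, 1]
j=0: u_0=47/480 ∈ [0, 5/32) → index 0
j=1: u_1=107/480 ∈ [7/32, 1/4) → index 2
j=2: u_2=167/480 ∈ [1/4, 17/32) → index 3
j=3: u_3=227/480 ∈ [1/4, 17/32) → index 3
j=4: u_4=287/480 ∈ [17/32, 5/8) → index 4
j=5: u_5=347/480 ∈ [5/8, 27/32) → index 5
j=6: u_6=407/480 ∈ [27/32, 1) → index 7
j=7: u_7=467/480 ∈ [27/32, 1) → index 7

0 2 3 3 4 5 7 7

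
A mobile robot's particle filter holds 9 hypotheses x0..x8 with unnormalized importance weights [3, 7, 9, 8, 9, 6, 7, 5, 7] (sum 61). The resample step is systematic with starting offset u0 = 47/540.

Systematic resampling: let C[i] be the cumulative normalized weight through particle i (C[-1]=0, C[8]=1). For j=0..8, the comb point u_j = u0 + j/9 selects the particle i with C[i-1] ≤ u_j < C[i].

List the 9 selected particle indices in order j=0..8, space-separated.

C = [3/61, 10/61, 19/61, 27/61, 36/61, 42/61, 49/61, 54/61, 1]
j=0: u_0=47/540 ∈ [3/61, 10/61) → index 1
j=1: u_1=107/540 ∈ [10/61, 19/61) → index 2
j=2: u_2=167/540 ∈ [10/61, 19/61) → index 2
j=3: u_3=227/540 ∈ [19/61, 27/61) → index 3
j=4: u_4=287/540 ∈ [27/61, 36/61) → index 4
j=5: u_5=347/540 ∈ [36/61, 42/61) → index 5
j=6: u_6=407/540 ∈ [42/61, 49/61) → index 6
j=7: u_7=467/540 ∈ [49/61, 54/61) → index 7
j=8: u_8=527/540 ∈ [54/61, 1) → index 8

1 2 2 3 4 5 6 7 8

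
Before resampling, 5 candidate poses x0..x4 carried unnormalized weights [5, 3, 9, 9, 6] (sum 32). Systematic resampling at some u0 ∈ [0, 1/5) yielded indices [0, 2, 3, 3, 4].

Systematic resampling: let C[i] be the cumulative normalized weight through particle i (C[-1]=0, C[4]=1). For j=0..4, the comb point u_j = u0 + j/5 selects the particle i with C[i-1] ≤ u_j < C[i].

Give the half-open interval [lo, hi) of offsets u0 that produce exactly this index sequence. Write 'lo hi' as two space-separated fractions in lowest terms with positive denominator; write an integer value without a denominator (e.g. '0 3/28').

21/160 5/32

C = [5/32, 1/4, 17/32, 13/16, 1]
j=0 picked index 0: u0 ∈ [0, 5/32)
j=1 picked index 2: u0 ∈ [1/20, 53/160)
j=2 picked index 3: u0 ∈ [21/160, 33/80)
j=3 picked index 3: u0 ∈ [-11/160, 17/80)
j=4 picked index 4: u0 ∈ [1/80, 1/5)
intersection: [21/160, 5/32)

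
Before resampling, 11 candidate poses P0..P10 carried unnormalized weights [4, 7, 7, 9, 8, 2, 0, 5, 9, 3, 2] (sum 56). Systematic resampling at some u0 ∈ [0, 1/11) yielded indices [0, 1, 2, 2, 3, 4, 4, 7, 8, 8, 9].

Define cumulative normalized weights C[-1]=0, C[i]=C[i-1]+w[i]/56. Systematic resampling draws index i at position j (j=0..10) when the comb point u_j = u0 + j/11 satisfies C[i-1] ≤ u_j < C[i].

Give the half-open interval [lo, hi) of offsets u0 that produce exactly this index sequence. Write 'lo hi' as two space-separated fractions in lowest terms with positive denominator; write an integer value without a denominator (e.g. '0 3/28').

17/616 15/308

C = [1/14, 11/56, 9/28, 27/56, 5/8, 37/56, 37/56, 3/4, 51/56, 27/28, 1]
j=0 picked index 0: u0 ∈ [0, 1/14)
j=1 picked index 1: u0 ∈ [-3/154, 65/616)
j=2 picked index 2: u0 ∈ [9/616, 43/308)
j=3 picked index 2: u0 ∈ [-47/616, 15/308)
j=4 picked index 3: u0 ∈ [-13/308, 73/616)
j=5 picked index 4: u0 ∈ [17/616, 15/88)
j=6 picked index 4: u0 ∈ [-39/616, 7/88)
j=7 picked index 7: u0 ∈ [15/616, 5/44)
j=8 picked index 8: u0 ∈ [1/44, 113/616)
j=9 picked index 8: u0 ∈ [-3/44, 57/616)
j=10 picked index 9: u0 ∈ [1/616, 17/308)
intersection: [17/616, 15/308)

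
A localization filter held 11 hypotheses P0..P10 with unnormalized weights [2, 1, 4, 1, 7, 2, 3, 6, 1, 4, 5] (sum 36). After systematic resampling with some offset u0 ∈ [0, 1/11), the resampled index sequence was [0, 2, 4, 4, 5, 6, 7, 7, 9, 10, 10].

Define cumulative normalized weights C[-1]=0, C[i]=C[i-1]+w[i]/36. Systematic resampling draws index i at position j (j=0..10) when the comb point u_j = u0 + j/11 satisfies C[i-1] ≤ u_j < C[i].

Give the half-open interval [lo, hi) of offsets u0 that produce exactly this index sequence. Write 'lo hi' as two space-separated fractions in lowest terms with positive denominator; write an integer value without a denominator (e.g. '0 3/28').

7/132 1/18

C = [1/18, 1/12, 7/36, 2/9, 5/12, 17/36, 5/9, 13/18, 3/4, 31/36, 1]
j=0 picked index 0: u0 ∈ [0, 1/18)
j=1 picked index 2: u0 ∈ [-1/132, 41/396)
j=2 picked index 4: u0 ∈ [4/99, 31/132)
j=3 picked index 4: u0 ∈ [-5/99, 19/132)
j=4 picked index 5: u0 ∈ [7/132, 43/396)
j=5 picked index 6: u0 ∈ [7/396, 10/99)
j=6 picked index 7: u0 ∈ [1/99, 35/198)
j=7 picked index 7: u0 ∈ [-8/99, 17/198)
j=8 picked index 9: u0 ∈ [1/44, 53/396)
j=9 picked index 10: u0 ∈ [17/396, 2/11)
j=10 picked index 10: u0 ∈ [-19/396, 1/11)
intersection: [7/132, 1/18)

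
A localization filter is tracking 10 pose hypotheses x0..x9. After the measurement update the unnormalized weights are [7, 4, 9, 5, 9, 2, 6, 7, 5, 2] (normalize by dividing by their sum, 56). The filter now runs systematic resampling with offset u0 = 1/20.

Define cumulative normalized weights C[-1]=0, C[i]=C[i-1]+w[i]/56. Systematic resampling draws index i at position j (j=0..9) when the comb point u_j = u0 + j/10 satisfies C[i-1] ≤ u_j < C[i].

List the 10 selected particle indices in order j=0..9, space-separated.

C = [1/8, 11/56, 5/14, 25/56, 17/28, 9/14, 3/4, 7/8, 27/28, 1]
j=0: u_0=1/20 ∈ [0, 1/8) → index 0
j=1: u_1=3/20 ∈ [1/8, 11/56) → index 1
j=2: u_2=1/4 ∈ [11/56, 5/14) → index 2
j=3: u_3=7/20 ∈ [11/56, 5/14) → index 2
j=4: u_4=9/20 ∈ [25/56, 17/28) → index 4
j=5: u_5=11/20 ∈ [25/56, 17/28) → index 4
j=6: u_6=13/20 ∈ [9/14, 3/4) → index 6
j=7: u_7=3/4 ∈ [3/4, 7/8) → index 7
j=8: u_8=17/20 ∈ [3/4, 7/8) → index 7
j=9: u_9=19/20 ∈ [7/8, 27/28) → index 8

0 1 2 2 4 4 6 7 7 8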